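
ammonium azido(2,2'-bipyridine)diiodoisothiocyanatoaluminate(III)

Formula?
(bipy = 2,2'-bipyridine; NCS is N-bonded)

NH4[Al(bipy)I2(N3)(NCS)]

Ligands: 1 azido (N3, -1), 2 iodo (I, -1), 1 2,2'-bipyridine (bipy, neutral), 1 isothiocyanato (NCS, -1). Ligand charge sum = -4.
With Al in oxidation state +3, the complex ion is [Al...]^1−.
Charge balance with ammonium (+1) requires 1 complex ion per 1 ammonium.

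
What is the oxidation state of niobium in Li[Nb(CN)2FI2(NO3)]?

1 lithium outside the brackets (+1 each) → the complex ion is 1−.
Ligand charges: 2×I = -2; 1×NO3 = -1; 2×CN = -2; 1×F = -1; sum -6.
Nb + (-6) = 1− ⇒ Nb is +5.

+5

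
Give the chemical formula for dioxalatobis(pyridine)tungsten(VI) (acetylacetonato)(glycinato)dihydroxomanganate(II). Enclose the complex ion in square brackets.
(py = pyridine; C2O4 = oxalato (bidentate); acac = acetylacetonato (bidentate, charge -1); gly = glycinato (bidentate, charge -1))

[W(C2O4)2(py)2][Mn(acac)(gly)(OH)2]

Cation [W…]: ligand charges -4, W(VI) ⇒ ion charge 2+.
Anion [Mn…]: ligand charges -4, Mn(II) ⇒ ion charge 2−.
One 2+ cation balances one 2− anion.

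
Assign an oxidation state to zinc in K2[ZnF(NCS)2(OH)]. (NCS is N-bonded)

2 potassium outside the brackets (+1 each) → the complex ion is 2−.
Ligand charges: 1×F = -1; 2×NCS = -2; 1×OH = -1; sum -4.
Zn + (-4) = 2− ⇒ Zn is +2.

+2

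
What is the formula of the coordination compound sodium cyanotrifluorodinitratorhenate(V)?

Ligands: 1 cyano (CN, -1), 3 fluoro (F, -1), 2 nitrato (NO3, -1). Ligand charge sum = -6.
With Re in oxidation state +5, the complex ion is [Re...]^1−.
Charge balance with sodium (+1) requires 1 complex ion per 1 sodium.

Na[Re(CN)F3(NO3)2]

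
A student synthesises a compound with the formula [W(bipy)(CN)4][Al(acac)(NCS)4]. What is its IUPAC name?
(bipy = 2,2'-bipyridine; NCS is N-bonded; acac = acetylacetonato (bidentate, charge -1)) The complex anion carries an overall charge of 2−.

(2,2'-bipyridine)tetracyanotungsten(VI) (acetylacetonato)tetraisothiocyanatoaluminate(III)

The complex anion is given as 2−; its ligand charges sum to -5, so Al = +3.
A 1:1 salt means the cation carries the equal and opposite charge, 2+.
Cation: ligand charges sum to -4; for the ion to be 2+, W = +6.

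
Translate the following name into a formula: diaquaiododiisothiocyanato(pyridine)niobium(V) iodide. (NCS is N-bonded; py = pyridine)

[Nb(H2O)2I(NCS)2(py)]I2

Ligands: 1 iodo (I, -1), 2 isothiocyanato (NCS, -1), 2 aqua (H2O, neutral), 1 pyridine (py, neutral). Ligand charge sum = -3.
With Nb in oxidation state +5, the complex ion is [Nb...]^2+.
Charge balance with iodide (-1) requires 1 complex ion per 2 iodide.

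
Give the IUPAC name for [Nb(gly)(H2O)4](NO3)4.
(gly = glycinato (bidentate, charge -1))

tetraaqua(glycinato)niobium(V) nitrate

The 4 nitrate counter-ions carry a total charge of -4, so each complex ion is 4+.
Ligand charges: 4×aqua (neutral), 1×glycinato (-1 each); total -1. So Nb + (-1) = 4+, giving Nb = +5.
Ligands are named alphabetically: aqua before glycinato.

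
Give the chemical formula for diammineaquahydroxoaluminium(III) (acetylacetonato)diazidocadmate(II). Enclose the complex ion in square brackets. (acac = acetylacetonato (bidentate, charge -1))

Cation [Al…]: ligand charges -1, Al(III) ⇒ ion charge 2+.
Anion [Cd…]: ligand charges -3, Cd(II) ⇒ ion charge 1−.

[Al(H2O)(NH3)2(OH)][Cd(acac)(N3)2]2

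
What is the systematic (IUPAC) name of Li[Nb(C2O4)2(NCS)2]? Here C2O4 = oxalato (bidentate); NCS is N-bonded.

The 1 lithium counter-ion carries a total charge of +1, so each complex ion is 1−.
Ligand charges: 2×oxalato (-2 each), 2×isothiocyanato (-1 each); total -6. So Nb + (-6) = 1−, giving Nb = +5.
Ligands are named alphabetically: isothiocyanato before oxalato.
The complex ion is anionic, so niobium takes the -ate form niobate(V).

lithium diisothiocyanatodioxalatoniobate(V)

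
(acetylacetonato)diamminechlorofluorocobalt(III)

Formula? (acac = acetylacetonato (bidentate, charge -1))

[Co(acac)ClF(NH3)2]

Ligands: 2 ammine (NH3, neutral), 1 chloro (Cl, -1), 1 fluoro (F, -1), 1 acetylacetonato (acac, -1). Ligand charge sum = -3.
With Co in oxidation state +3, the complex ion is [Co...].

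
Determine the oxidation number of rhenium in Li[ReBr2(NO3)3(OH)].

+5

1 lithium outside the brackets (+1 each) → the complex ion is 1−.
Ligand charges: 1×OH = -1; 2×Br = -2; 3×NO3 = -3; sum -6.
Re + (-6) = 1− ⇒ Re is +5.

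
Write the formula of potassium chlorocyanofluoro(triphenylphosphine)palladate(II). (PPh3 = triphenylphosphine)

K[PdCl(CN)F(PPh3)]

Ligands: 1 triphenylphosphine (PPh3, neutral), 1 fluoro (F, -1), 1 cyano (CN, -1), 1 chloro (Cl, -1). Ligand charge sum = -3.
Charge balance with potassium (+1) requires 1 complex ion per 1 potassium.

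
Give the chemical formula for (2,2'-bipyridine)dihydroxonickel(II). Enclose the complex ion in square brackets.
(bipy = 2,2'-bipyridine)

[Ni(bipy)(OH)2]

Ligands: 2 hydroxo (OH, -1), 1 2,2'-bipyridine (bipy, neutral). Ligand charge sum = -2.
With Ni in oxidation state +2, the complex ion is [Ni...].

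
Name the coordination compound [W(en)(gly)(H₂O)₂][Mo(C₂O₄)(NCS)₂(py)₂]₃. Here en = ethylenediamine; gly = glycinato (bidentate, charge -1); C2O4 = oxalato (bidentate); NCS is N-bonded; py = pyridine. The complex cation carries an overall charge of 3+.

diaqua(ethylenediamine)(glycinato)tungsten(IV) diisothiocyanatooxalatobis(pyridine)molybdate(III)

Both ions are complex: the cation is named first with the plain metal name, the anion second with the -ate form; each ion's ligands are alphabetised independently.
The complex cation is given as 3+; its ligand charges sum to -1, so W = +4.
With 3 anions per cation, each anion must be 3/3 = 1−.
Anion: ligand charges sum to -4; for the ion to be 1−, Mo = +3.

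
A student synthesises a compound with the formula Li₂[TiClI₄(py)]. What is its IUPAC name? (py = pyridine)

lithium chlorotetraiodo(pyridine)titanate(III)

The 2 lithium counter-ions carry a total charge of +2, so each complex ion is 2−.
Ligand charges: 4×iodo (-1 each), 1×pyridine (neutral), 1×chloro (-1 each); total -5. So Ti + (-5) = 2−, giving Ti = +3.
The complex ion is anionic, so titanium takes the -ate form titanate(III).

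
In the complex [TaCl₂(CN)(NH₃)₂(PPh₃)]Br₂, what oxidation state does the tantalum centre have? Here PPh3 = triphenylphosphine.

+5

2 bromide outside the brackets (-1 each) → the complex ion is 2+.
Ligand charges: 2×Cl = -2; 1×CN = -1; 1×PPh3 neutral; 2×NH3 neutral; sum -3.
Ta + (-3) = 2+ ⇒ Ta is +5.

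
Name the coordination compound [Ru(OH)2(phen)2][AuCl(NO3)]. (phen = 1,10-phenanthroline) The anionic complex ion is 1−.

Both ions are complex: the cation is named first with the plain metal name, the anion second with the -ate form; each ion's ligands are alphabetised independently.
The complex anion is given as 1−; its ligand charges sum to -2, so Au = +1.
A 1:1 salt means the cation carries the equal and opposite charge, 1+.
Cation: ligand charges sum to -2; for the ion to be 1+, Ru = +3.

dihydroxobis(1,10-phenanthroline)ruthenium(III) chloronitratoaurate(I)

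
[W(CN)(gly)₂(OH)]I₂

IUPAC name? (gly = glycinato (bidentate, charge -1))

The 2 iodide counter-ions carry a total charge of -2, so each complex ion is 2+.
Ligand charges: 1×hydroxo (-1 each), 1×cyano (-1 each), 2×glycinato (-1 each); total -4. So W + (-4) = 2+, giving W = +6.
Ligands are named alphabetically: cyano before glycinato before hydroxo.

cyanobis(glycinato)hydroxotungsten(VI) iodide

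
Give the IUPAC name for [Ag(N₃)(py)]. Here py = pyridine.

There is no counter-ion, so the complex is neutral overall.
Ligand charges: 1×azido (-1 each), 1×pyridine (neutral); total -1. So Ag + (-1) = 0, giving Ag = +1.
Ligands are named alphabetically: azido before pyridine.

azido(pyridine)silver(I)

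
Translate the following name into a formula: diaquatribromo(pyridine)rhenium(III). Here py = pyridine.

Ligands: 1 pyridine (py, neutral), 3 bromo (Br, -1), 2 aqua (H2O, neutral). Ligand charge sum = -3.
With Re in oxidation state +3, the complex ion is [Re...].

[ReBr3(H2O)2(py)]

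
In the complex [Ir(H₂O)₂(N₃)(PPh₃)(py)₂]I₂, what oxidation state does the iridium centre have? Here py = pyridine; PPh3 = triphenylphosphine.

+3

2 iodide outside the brackets (-1 each) → the complex ion is 2+.
Ligand charges: 2×py neutral; 1×N3 = -1; 1×PPh3 neutral; 2×H2O neutral; sum -1.
Ir + (-1) = 2+ ⇒ Ir is +3.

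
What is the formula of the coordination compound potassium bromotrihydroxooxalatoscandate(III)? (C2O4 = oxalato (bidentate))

K3[ScBr(C2O4)(OH)3]

Ligands: 1 oxalato (C2O4, -2), 3 hydroxo (OH, -1), 1 bromo (Br, -1). Ligand charge sum = -6.
With Sc in oxidation state +3, the complex ion is [Sc...]^3−.
Charge balance with potassium (+1) requires 1 complex ion per 3 potassium.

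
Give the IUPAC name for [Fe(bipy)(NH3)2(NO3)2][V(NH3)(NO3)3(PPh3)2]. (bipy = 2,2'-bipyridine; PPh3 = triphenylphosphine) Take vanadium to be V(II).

diammine(2,2'-bipyridine)dinitratoiron(III) amminetrinitratobis(triphenylphosphine)vanadate(II)

V is given as +2; the anion's ligand charges sum to -3, so the complex anion is 1−.
A 1:1 salt means the cation carries the equal and opposite charge, 1+.
Cation: ligand charges sum to -2; for the ion to be 1+, Fe = +3.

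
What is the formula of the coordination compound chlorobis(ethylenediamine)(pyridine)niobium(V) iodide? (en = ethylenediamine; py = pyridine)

Ligands: 2 ethylenediamine (en, neutral), 1 pyridine (py, neutral), 1 chloro (Cl, -1). Ligand charge sum = -1.
Charge balance with iodide (-1) requires 1 complex ion per 4 iodide.

[NbCl(en)2(py)]I4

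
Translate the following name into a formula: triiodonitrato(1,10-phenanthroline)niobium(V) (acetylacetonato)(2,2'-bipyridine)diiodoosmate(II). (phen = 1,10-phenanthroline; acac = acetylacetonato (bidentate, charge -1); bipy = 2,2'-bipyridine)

[NbI3(NO3)(phen)][Os(acac)(bipy)I2]

Cation [Nb…]: ligand charges -4, Nb(V) ⇒ ion charge 1+.
Anion [Os…]: ligand charges -3, Os(II) ⇒ ion charge 1−.
One 1+ cation balances one 1− anion.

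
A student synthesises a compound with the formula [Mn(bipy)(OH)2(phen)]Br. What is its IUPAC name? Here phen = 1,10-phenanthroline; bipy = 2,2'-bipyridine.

(2,2'-bipyridine)dihydroxo(1,10-phenanthroline)manganese(III) bromide

The 1 bromide counter-ion carries a total charge of -1, so each complex ion is 1+.
Ligand charges: 2×hydroxo (-1 each), 1×1,10-phenanthroline (neutral), 1×2,2'-bipyridine (neutral); total -2. So Mn + (-2) = 1+, giving Mn = +3.
Ligands are named alphabetically: bipyridine before hydroxo before phenanthroline.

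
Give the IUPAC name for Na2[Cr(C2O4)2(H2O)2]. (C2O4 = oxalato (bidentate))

sodium diaquadioxalatochromate(II)

The 2 sodium counter-ions carry a total charge of +2, so each complex ion is 2−.
Ligand charges: 2×oxalato (-2 each), 2×aqua (neutral); total -4. So Cr + (-4) = 2−, giving Cr = +2.
Ligands are named alphabetically: aqua before oxalato.
The complex ion is anionic, so chromium takes the -ate form chromate(II).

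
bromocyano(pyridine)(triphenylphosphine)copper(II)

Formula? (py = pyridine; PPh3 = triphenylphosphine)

[CuBr(CN)(PPh3)(py)]

Ligands: 1 pyridine (py, neutral), 1 bromo (Br, -1), 1 cyano (CN, -1), 1 triphenylphosphine (PPh3, neutral). Ligand charge sum = -2.
With Cu in oxidation state +2, the complex ion is [Cu...].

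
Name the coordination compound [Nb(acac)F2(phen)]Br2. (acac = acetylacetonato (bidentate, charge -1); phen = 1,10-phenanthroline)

(acetylacetonato)difluoro(1,10-phenanthroline)niobium(V) bromide

The 2 bromide counter-ions carry a total charge of -2, so each complex ion is 2+.
Ligand charges: 2×fluoro (-1 each), 1×acetylacetonato (-1 each), 1×1,10-phenanthroline (neutral); total -3. So Nb + (-3) = 2+, giving Nb = +5.
Ligands are named alphabetically: acetylacetonato before fluoro before phenanthroline.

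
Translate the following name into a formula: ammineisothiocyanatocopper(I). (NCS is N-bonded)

Ligands: 1 ammine (NH3, neutral), 1 isothiocyanato (NCS, -1). Ligand charge sum = -1.
With Cu in oxidation state +1, the complex ion is [Cu...].

[Cu(NCS)(NH3)]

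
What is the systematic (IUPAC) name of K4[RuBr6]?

potassium hexabromoruthenate(II)

The 4 potassium counter-ions carry a total charge of +4, so each complex ion is 4−.
Ligand charges: 6×bromo (-1 each); total -6. So Ru + (-6) = 4−, giving Ru = +2.
The complex ion is anionic, so ruthenium takes the -ate form ruthenate(II).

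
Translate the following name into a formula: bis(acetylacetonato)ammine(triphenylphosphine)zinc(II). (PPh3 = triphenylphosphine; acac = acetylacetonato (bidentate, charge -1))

Ligands: 1 triphenylphosphine (PPh3, neutral), 2 acetylacetonato (acac, -1), 1 ammine (NH3, neutral). Ligand charge sum = -2.
With Zn in oxidation state +2, the complex ion is [Zn...].

[Zn(acac)2(NH3)(PPh3)]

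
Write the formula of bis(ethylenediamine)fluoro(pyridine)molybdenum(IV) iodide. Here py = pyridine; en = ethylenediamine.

Ligands: 1 pyridine (py, neutral), 1 fluoro (F, -1), 2 ethylenediamine (en, neutral). Ligand charge sum = -1.
With Mo in oxidation state +4, the complex ion is [Mo...]^3+.
Charge balance with iodide (-1) requires 1 complex ion per 3 iodide.

[Mo(en)2F(py)]I3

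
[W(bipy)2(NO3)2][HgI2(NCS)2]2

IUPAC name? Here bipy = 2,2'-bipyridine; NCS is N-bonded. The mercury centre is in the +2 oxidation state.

Hg is given as +2; the anion's ligand charges sum to -4, so the complex anion is 2−.
With 2 anions per cation, the cation must be 2×2 = 4+.
Cation: ligand charges sum to -2; for the ion to be 4+, W = +6.

bis(2,2'-bipyridine)dinitratotungsten(VI) diiododiisothiocyanatomercurate(II)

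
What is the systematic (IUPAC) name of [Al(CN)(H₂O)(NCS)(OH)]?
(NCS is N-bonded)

aquacyanohydroxoisothiocyanatoaluminium(III)

There is no counter-ion, so the complex is neutral overall.
Ligand charges: 1×isothiocyanato (-1 each), 1×aqua (neutral), 1×hydroxo (-1 each), 1×cyano (-1 each); total -3. So Al + (-3) = 0, giving Al = +3.
Ligands are named alphabetically: aqua before cyano before hydroxo before isothiocyanato.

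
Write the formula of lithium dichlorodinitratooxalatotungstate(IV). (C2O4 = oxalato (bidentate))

Li2[W(C2O4)Cl2(NO3)2]

Ligands: 2 nitrato (NO3, -1), 2 chloro (Cl, -1), 1 oxalato (C2O4, -2). Ligand charge sum = -6.
Charge balance with lithium (+1) requires 1 complex ion per 2 lithium.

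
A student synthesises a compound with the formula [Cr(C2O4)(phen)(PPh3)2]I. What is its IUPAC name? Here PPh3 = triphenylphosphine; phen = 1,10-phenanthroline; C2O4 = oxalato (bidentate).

The 1 iodide counter-ion carries a total charge of -1, so each complex ion is 1+.
Ligand charges: 2×triphenylphosphine (neutral), 1×1,10-phenanthroline (neutral), 1×oxalato (-2 each); total -2. So Cr + (-2) = 1+, giving Cr = +3.
Ligands are named alphabetically: oxalato before phenanthroline before triphenylphosphine.

oxalato(1,10-phenanthroline)bis(triphenylphosphine)chromium(III) iodide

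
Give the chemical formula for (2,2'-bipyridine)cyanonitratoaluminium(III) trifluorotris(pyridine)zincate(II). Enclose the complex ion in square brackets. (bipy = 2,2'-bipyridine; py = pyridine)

Cation [Al…]: ligand charges -2, Al(III) ⇒ ion charge 1+.
Anion [Zn…]: ligand charges -3, Zn(II) ⇒ ion charge 1−.

[Al(bipy)(CN)(NO3)][ZnF3(py)3]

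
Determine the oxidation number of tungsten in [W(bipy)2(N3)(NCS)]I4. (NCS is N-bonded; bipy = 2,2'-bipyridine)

+6

4 iodide outside the brackets (-1 each) → the complex ion is 4+.
Ligand charges: 1×N3 = -1; 1×NCS = -1; 2×bipy neutral; sum -2.
W + (-2) = 4+ ⇒ W is +6.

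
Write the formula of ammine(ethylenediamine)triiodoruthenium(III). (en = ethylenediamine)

[Ru(en)I3(NH3)]

Ligands: 3 iodo (I, -1), 1 ammine (NH3, neutral), 1 ethylenediamine (en, neutral). Ligand charge sum = -3.
With Ru in oxidation state +3, the complex ion is [Ru...].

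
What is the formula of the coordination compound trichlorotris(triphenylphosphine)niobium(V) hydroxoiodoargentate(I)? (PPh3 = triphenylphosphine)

Cation [Nb…]: ligand charges -3, Nb(V) ⇒ ion charge 2+.
Anion [Ag…]: ligand charges -2, Ag(I) ⇒ ion charge 1−.

[NbCl3(PPh3)3][AgI(OH)]2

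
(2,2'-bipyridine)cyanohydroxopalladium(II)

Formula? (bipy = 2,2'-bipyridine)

[Pd(bipy)(CN)(OH)]

Ligands: 1 hydroxo (OH, -1), 1 2,2'-bipyridine (bipy, neutral), 1 cyano (CN, -1). Ligand charge sum = -2.
With Pd in oxidation state +2, the complex ion is [Pd...].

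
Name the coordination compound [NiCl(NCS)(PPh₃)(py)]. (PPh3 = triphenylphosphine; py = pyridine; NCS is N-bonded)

chloroisothiocyanato(pyridine)(triphenylphosphine)nickel(II)

There is no counter-ion, so the complex is neutral overall.
Ligand charges: 1×chloro (-1 each), 1×triphenylphosphine (neutral), 1×pyridine (neutral), 1×isothiocyanato (-1 each); total -2. So Ni + (-2) = 0, giving Ni = +2.
Ligands are named alphabetically: chloro before isothiocyanato before pyridine before triphenylphosphine.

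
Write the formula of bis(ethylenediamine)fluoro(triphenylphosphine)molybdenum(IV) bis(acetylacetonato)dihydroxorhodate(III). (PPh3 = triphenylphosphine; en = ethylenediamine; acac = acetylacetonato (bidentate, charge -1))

[Mo(en)2F(PPh3)][Rh(acac)2(OH)2]3

Cation [Mo…]: ligand charges -1, Mo(IV) ⇒ ion charge 3+.
Anion [Rh…]: ligand charges -4, Rh(III) ⇒ ion charge 1−.
One 3+ cation requires 3 of the 1− anion.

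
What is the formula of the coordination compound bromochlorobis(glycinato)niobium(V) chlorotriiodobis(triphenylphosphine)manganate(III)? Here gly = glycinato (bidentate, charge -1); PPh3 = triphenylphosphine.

Cation [Nb…]: ligand charges -4, Nb(V) ⇒ ion charge 1+.
Anion [Mn…]: ligand charges -4, Mn(III) ⇒ ion charge 1−.

[NbBrCl(gly)2][MnClI3(PPh3)2]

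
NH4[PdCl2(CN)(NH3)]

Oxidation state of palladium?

+2

1 ammonium outside the brackets (+1 each) → the complex ion is 1−.
Ligand charges: 2×Cl = -2; 1×NH3 neutral; 1×CN = -1; sum -3.
Pd + (-3) = 1− ⇒ Pd is +2.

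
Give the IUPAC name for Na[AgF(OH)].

The 1 sodium counter-ion carries a total charge of +1, so each complex ion is 1−.
Ligand charges: 1×fluoro (-1 each), 1×hydroxo (-1 each); total -2. So Ag + (-2) = 1−, giving Ag = +1.
Ligands are named alphabetically: fluoro before hydroxo.
The complex ion is anionic, so silver takes the -ate form argentate(I).

sodium fluorohydroxoargentate(I)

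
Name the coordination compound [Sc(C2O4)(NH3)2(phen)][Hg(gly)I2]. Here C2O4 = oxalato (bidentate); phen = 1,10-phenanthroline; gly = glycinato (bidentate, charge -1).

Scandium is always +3 in its complexes; the cation's ligand charges sum to -2, so the complex cation is 1+.
A 1:1 salt means the anion carries the equal and opposite charge, 1−.
Anion: ligand charges sum to -3; for the ion to be 1−, Hg = +2.

diammineoxalato(1,10-phenanthroline)scandium(III) (glycinato)diiodomercurate(II)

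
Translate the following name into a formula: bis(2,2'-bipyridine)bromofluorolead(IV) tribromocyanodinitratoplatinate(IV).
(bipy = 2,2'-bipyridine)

[Pb(bipy)2BrF][PtBr3(CN)(NO3)2]

Cation [Pb…]: ligand charges -2, Pb(IV) ⇒ ion charge 2+.
Anion [Pt…]: ligand charges -6, Pt(IV) ⇒ ion charge 2−.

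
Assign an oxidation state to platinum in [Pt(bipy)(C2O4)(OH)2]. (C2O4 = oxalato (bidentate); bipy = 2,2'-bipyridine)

No counter-ion: the bracketed complex is neutral.
Ligand charges: 1×C2O4 = -2; 1×bipy neutral; 2×OH = -2; sum -4.
Pt + (-4) = 0 ⇒ Pt is +4.

+4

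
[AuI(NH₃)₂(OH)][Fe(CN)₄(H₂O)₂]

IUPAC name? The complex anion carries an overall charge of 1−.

diamminehydroxoiodogold(III) diaquatetracyanoferrate(III)

Both ions are complex: the cation is named first with the plain metal name, the anion second with the -ate form; each ion's ligands are alphabetised independently.
The complex anion is given as 1−; its ligand charges sum to -4, so Fe = +3.
A 1:1 salt means the cation carries the equal and opposite charge, 1+.
Cation: ligand charges sum to -2; for the ion to be 1+, Au = +3.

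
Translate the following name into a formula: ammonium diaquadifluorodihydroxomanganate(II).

(NH4)2[MnF2(H2O)2(OH)2]

Ligands: 2 aqua (H2O, neutral), 2 fluoro (F, -1), 2 hydroxo (OH, -1). Ligand charge sum = -4.
With Mn in oxidation state +2, the complex ion is [Mn...]^2−.
Charge balance with ammonium (+1) requires 1 complex ion per 2 ammonium.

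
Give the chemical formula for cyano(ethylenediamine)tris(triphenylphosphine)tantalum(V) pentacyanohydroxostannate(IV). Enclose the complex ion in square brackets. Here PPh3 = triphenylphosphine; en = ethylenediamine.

[Ta(CN)(en)(PPh3)3][Sn(CN)5(OH)]2

Cation [Ta…]: ligand charges -1, Ta(V) ⇒ ion charge 4+.
Anion [Sn…]: ligand charges -6, Sn(IV) ⇒ ion charge 2−.
One 4+ cation requires 2 of the 2− anion.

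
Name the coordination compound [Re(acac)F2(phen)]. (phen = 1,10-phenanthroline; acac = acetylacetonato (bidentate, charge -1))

(acetylacetonato)difluoro(1,10-phenanthroline)rhenium(III)

There is no counter-ion, so the complex is neutral overall.
Ligand charges: 2×fluoro (-1 each), 1×1,10-phenanthroline (neutral), 1×acetylacetonato (-1 each); total -3. So Re + (-3) = 0, giving Re = +3.
Ligands are named alphabetically: acetylacetonato before fluoro before phenanthroline.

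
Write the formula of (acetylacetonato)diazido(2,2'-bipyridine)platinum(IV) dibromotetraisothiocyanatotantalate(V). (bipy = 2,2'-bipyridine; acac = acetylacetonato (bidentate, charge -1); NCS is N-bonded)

Cation [Pt…]: ligand charges -3, Pt(IV) ⇒ ion charge 1+.
Anion [Ta…]: ligand charges -6, Ta(V) ⇒ ion charge 1−.
One 1+ cation balances one 1− anion.

[Pt(acac)(bipy)(N3)2][TaBr2(NCS)4]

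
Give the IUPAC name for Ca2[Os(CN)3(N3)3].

The 2 calcium counter-ions carry a total charge of +4, so each complex ion is 4−.
Ligand charges: 3×azido (-1 each), 3×cyano (-1 each); total -6. So Os + (-6) = 4−, giving Os = +2.
Ligands are named alphabetically: azido before cyano.
The complex ion is anionic, so osmium takes the -ate form osmate(II).

calcium triazidotricyanoosmate(II)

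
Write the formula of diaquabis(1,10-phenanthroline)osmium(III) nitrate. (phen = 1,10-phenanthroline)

Ligands: 2 aqua (H2O, neutral), 2 1,10-phenanthroline (phen, neutral). Ligand charge sum = 0.
With Os in oxidation state +3, the complex ion is [Os...]^3+.
Charge balance with nitrate (-1) requires 1 complex ion per 3 nitrate.

[Os(H2O)2(phen)2](NO3)3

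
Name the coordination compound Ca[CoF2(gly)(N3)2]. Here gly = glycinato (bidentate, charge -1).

calcium diazidodifluoro(glycinato)cobaltate(III)

The 1 calcium counter-ion carries a total charge of +2, so each complex ion is 2−.
Ligand charges: 2×fluoro (-1 each), 1×glycinato (-1 each), 2×azido (-1 each); total -5. So Co + (-5) = 2−, giving Co = +3.
The complex ion is anionic, so cobalt takes the -ate form cobaltate(III).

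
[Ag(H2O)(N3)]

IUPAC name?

aquaazidosilver(I)

There is no counter-ion, so the complex is neutral overall.
Ligand charges: 1×aqua (neutral), 1×azido (-1 each); total -1. So Ag + (-1) = 0, giving Ag = +1.
Ligands are named alphabetically: aqua before azido.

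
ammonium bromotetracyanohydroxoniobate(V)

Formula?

Ligands: 1 hydroxo (OH, -1), 4 cyano (CN, -1), 1 bromo (Br, -1). Ligand charge sum = -6.
With Nb in oxidation state +5, the complex ion is [Nb...]^1−.
Charge balance with ammonium (+1) requires 1 complex ion per 1 ammonium.

NH4[NbBr(CN)4(OH)]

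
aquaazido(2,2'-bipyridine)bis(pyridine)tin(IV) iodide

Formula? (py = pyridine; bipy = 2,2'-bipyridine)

Ligands: 1 azido (N3, -1), 1 aqua (H2O, neutral), 2 pyridine (py, neutral), 1 2,2'-bipyridine (bipy, neutral). Ligand charge sum = -1.
Charge balance with iodide (-1) requires 1 complex ion per 3 iodide.

[Sn(bipy)(H2O)(N3)(py)2]I3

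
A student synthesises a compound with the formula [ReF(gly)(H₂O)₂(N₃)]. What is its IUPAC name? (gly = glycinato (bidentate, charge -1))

diaquaazidofluoro(glycinato)rhenium(III)

There is no counter-ion, so the complex is neutral overall.
Ligand charges: 1×azido (-1 each), 2×aqua (neutral), 1×fluoro (-1 each), 1×glycinato (-1 each); total -3. So Re + (-3) = 0, giving Re = +3.
Ligands are named alphabetically: aqua before azido before fluoro before glycinato.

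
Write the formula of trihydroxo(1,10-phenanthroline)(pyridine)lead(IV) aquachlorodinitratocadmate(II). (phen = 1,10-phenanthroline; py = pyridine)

[Pb(OH)3(phen)(py)][CdCl(H2O)(NO3)2]

Cation [Pb…]: ligand charges -3, Pb(IV) ⇒ ion charge 1+.
Anion [Cd…]: ligand charges -3, Cd(II) ⇒ ion charge 1−.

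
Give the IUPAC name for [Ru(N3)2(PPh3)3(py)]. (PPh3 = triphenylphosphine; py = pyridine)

diazido(pyridine)tris(triphenylphosphine)ruthenium(II)

There is no counter-ion, so the complex is neutral overall.
Ligand charges: 3×triphenylphosphine (neutral), 1×pyridine (neutral), 2×azido (-1 each); total -2. So Ru + (-2) = 0, giving Ru = +2.
Ligands are named alphabetically: azido before pyridine before triphenylphosphine.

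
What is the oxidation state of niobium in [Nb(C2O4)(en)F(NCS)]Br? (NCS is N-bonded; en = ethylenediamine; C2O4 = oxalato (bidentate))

1 bromide outside the brackets (-1 each) → the complex ion is 1+.
Ligand charges: 1×F = -1; 1×NCS = -1; 1×en neutral; 1×C2O4 = -2; sum -4.
Nb + (-4) = 1+ ⇒ Nb is +5.

+5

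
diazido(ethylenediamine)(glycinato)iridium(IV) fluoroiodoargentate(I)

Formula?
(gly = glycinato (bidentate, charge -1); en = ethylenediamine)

Cation [Ir…]: ligand charges -3, Ir(IV) ⇒ ion charge 1+.
Anion [Ag…]: ligand charges -2, Ag(I) ⇒ ion charge 1−.

[Ir(en)(gly)(N3)2][AgFI]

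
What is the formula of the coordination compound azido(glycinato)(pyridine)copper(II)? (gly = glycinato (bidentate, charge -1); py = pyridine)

[Cu(gly)(N3)(py)]

Ligands: 1 glycinato (gly, -1), 1 azido (N3, -1), 1 pyridine (py, neutral). Ligand charge sum = -2.
With Cu in oxidation state +2, the complex ion is [Cu...].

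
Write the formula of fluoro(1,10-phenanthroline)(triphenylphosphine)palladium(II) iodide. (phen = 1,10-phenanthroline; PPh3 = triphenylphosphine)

[PdF(phen)(PPh3)]I

Ligands: 1 1,10-phenanthroline (phen, neutral), 1 triphenylphosphine (PPh3, neutral), 1 fluoro (F, -1). Ligand charge sum = -1.
Charge balance with iodide (-1) requires 1 complex ion per 1 iodide.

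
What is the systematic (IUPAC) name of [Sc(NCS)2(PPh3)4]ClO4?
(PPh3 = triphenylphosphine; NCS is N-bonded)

The 1 perchlorate counter-ion carries a total charge of -1, so each complex ion is 1+.
Ligand charges: 4×triphenylphosphine (neutral), 2×isothiocyanato (-1 each); total -2. So Sc + (-2) = 1+, giving Sc = +3.
Ligands are named alphabetically: isothiocyanato before triphenylphosphine.

diisothiocyanatotetrakis(triphenylphosphine)scandium(III) perchlorate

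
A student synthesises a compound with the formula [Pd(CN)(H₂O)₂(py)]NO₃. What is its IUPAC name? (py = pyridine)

diaquacyano(pyridine)palladium(II) nitrate

The 1 nitrate counter-ion carries a total charge of -1, so each complex ion is 1+.
Ligand charges: 1×pyridine (neutral), 2×aqua (neutral), 1×cyano (-1 each); total -1. So Pd + (-1) = 1+, giving Pd = +2.
Ligands are named alphabetically: aqua before cyano before pyridine.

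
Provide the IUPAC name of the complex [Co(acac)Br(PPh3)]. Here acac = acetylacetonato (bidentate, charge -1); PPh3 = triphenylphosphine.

There is no counter-ion, so the complex is neutral overall.
Ligand charges: 1×acetylacetonato (-1 each), 1×bromo (-1 each), 1×triphenylphosphine (neutral); total -2. So Co + (-2) = 0, giving Co = +2.
Ligands are named alphabetically: acetylacetonato before bromo before triphenylphosphine.

(acetylacetonato)bromo(triphenylphosphine)cobalt(II)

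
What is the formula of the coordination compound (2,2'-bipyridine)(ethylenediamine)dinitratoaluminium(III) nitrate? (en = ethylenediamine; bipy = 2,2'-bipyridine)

[Al(bipy)(en)(NO3)2]NO3

Ligands: 2 nitrato (NO3, -1), 1 ethylenediamine (en, neutral), 1 2,2'-bipyridine (bipy, neutral). Ligand charge sum = -2.
Charge balance with nitrate (-1) requires 1 complex ion per 1 nitrate.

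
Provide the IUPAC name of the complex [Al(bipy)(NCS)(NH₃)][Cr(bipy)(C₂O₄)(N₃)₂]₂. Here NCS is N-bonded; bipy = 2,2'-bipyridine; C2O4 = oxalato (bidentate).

ammine(2,2'-bipyridine)isothiocyanatoaluminium(III) diazido(2,2'-bipyridine)oxalatochromate(III)

Aluminium is always +3 in its complexes; the cation's ligand charges sum to -1, so the complex cation is 2+.
With 2 anions per cation, each anion must be 2/2 = 1−.
Anion: ligand charges sum to -4; for the ion to be 1−, Cr = +3.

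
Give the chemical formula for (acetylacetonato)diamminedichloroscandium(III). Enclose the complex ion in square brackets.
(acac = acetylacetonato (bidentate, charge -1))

Ligands: 1 acetylacetonato (acac, -1), 2 ammine (NH3, neutral), 2 chloro (Cl, -1). Ligand charge sum = -3.
With Sc in oxidation state +3, the complex ion is [Sc...].

[Sc(acac)Cl2(NH3)2]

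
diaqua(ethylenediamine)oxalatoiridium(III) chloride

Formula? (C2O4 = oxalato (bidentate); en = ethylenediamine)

[Ir(C2O4)(en)(H2O)2]Cl

Ligands: 2 aqua (H2O, neutral), 1 oxalato (C2O4, -2), 1 ethylenediamine (en, neutral). Ligand charge sum = -2.
With Ir in oxidation state +3, the complex ion is [Ir...]^1+.
Charge balance with chloride (-1) requires 1 complex ion per 1 chloride.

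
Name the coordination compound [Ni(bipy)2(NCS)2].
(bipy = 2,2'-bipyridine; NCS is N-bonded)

There is no counter-ion, so the complex is neutral overall.
Ligand charges: 2×2,2'-bipyridine (neutral), 2×isothiocyanato (-1 each); total -2. So Ni + (-2) = 0, giving Ni = +2.
Ligands are named alphabetically: bipyridine before isothiocyanato.

bis(2,2'-bipyridine)diisothiocyanatonickel(II)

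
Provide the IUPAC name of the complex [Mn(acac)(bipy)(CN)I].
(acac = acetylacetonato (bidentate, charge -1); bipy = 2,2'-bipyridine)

There is no counter-ion, so the complex is neutral overall.
Ligand charges: 1×acetylacetonato (-1 each), 1×2,2'-bipyridine (neutral), 1×iodo (-1 each), 1×cyano (-1 each); total -3. So Mn + (-3) = 0, giving Mn = +3.
Ligands are named alphabetically: acetylacetonato before bipyridine before cyano before iodo.

(acetylacetonato)(2,2'-bipyridine)cyanoiodomanganese(III)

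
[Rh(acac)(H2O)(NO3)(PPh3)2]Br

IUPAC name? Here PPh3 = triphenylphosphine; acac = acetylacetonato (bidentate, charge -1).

(acetylacetonato)aquanitratobis(triphenylphosphine)rhodium(III) bromide

The 1 bromide counter-ion carries a total charge of -1, so each complex ion is 1+.
Ligand charges: 1×nitrato (-1 each), 2×triphenylphosphine (neutral), 1×acetylacetonato (-1 each), 1×aqua (neutral); total -2. So Rh + (-2) = 1+, giving Rh = +3.
Ligands are named alphabetically: acetylacetonato before aqua before nitrato before triphenylphosphine.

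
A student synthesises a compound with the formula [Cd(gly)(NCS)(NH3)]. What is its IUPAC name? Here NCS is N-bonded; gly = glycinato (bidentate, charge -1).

There is no counter-ion, so the complex is neutral overall.
Ligand charges: 1×isothiocyanato (-1 each), 1×glycinato (-1 each), 1×ammine (neutral); total -2. So Cd + (-2) = 0, giving Cd = +2.
Ligands are named alphabetically: ammine before glycinato before isothiocyanato.

ammine(glycinato)isothiocyanatocadmium(II)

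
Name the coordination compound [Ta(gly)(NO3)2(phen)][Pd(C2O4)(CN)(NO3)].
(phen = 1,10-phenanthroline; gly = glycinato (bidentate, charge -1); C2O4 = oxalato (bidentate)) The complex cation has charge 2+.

Both ions are complex: the cation is named first with the plain metal name, the anion second with the -ate form; each ion's ligands are alphabetised independently.
The complex cation is given as 2+; its ligand charges sum to -3, so Ta = +5.
A 1:1 salt means the anion carries the equal and opposite charge, 2−.
Anion: ligand charges sum to -4; for the ion to be 2−, Pd = +2.

(glycinato)dinitrato(1,10-phenanthroline)tantalum(V) cyanonitratooxalatopalladate(II)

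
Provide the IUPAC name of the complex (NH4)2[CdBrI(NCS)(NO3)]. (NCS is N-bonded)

The 2 ammonium counter-ions carry a total charge of +2, so each complex ion is 2−.
Ligand charges: 1×isothiocyanato (-1 each), 1×nitrato (-1 each), 1×bromo (-1 each), 1×iodo (-1 each); total -4. So Cd + (-4) = 2−, giving Cd = +2.
The complex ion is anionic, so cadmium takes the -ate form cadmate(II).

ammonium bromoiodoisothiocyanatonitratocadmate(II)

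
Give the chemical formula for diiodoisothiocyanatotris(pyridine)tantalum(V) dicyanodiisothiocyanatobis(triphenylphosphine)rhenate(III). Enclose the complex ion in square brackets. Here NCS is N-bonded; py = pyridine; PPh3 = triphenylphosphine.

[TaI2(NCS)(py)3][Re(CN)2(NCS)2(PPh3)2]2

Cation [Ta…]: ligand charges -3, Ta(V) ⇒ ion charge 2+.
Anion [Re…]: ligand charges -4, Re(III) ⇒ ion charge 1−.
One 2+ cation requires 2 of the 1− anion.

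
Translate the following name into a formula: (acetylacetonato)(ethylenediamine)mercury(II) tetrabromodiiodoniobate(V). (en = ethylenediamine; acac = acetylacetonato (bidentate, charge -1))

[Hg(acac)(en)][NbBr4I2]

Cation [Hg…]: ligand charges -1, Hg(II) ⇒ ion charge 1+.
Anion [Nb…]: ligand charges -6, Nb(V) ⇒ ion charge 1−.
One 1+ cation balances one 1− anion.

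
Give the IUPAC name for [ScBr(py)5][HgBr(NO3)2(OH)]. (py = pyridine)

bromopentakis(pyridine)scandium(III) bromohydroxodinitratomercurate(II)

Both ions are complex: the cation is named first with the plain metal name, the anion second with the -ate form; each ion's ligands are alphabetised independently.
Scandium is always +3 in its complexes; the cation's ligand charges sum to -1, so the complex cation is 2+.
A 1:1 salt means the anion carries the equal and opposite charge, 2−.
Anion: ligand charges sum to -4; for the ion to be 2−, Hg = +2.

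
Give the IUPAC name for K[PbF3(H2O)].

The 1 potassium counter-ion carries a total charge of +1, so each complex ion is 1−.
Ligand charges: 3×fluoro (-1 each), 1×aqua (neutral); total -3. So Pb + (-3) = 1−, giving Pb = +2.
Ligands are named alphabetically: aqua before fluoro.
The complex ion is anionic, so lead takes the -ate form plumbate(II).

potassium aquatrifluoroplumbate(II)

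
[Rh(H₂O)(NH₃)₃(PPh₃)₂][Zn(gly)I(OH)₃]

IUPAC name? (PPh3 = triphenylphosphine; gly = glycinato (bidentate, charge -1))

triammineaquabis(triphenylphosphine)rhodium(III) (glycinato)trihydroxoiodozincate(II)

Zinc is always +2 in its complexes; the anion's ligand charges sum to -5, so the complex anion is 3−.
A 1:1 salt means the cation carries the equal and opposite charge, 3+.
Cation: ligand charges sum to 0; for the ion to be 3+, Rh = +3.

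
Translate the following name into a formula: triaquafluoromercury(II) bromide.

Ligands: 1 fluoro (F, -1), 3 aqua (H2O, neutral). Ligand charge sum = -1.
Charge balance with bromide (-1) requires 1 complex ion per 1 bromide.

[HgF(H2O)3]Br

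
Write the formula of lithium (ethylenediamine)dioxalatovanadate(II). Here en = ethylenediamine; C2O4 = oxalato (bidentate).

Li2[V(C2O4)2(en)]

Ligands: 1 ethylenediamine (en, neutral), 2 oxalato (C2O4, -2). Ligand charge sum = -4.
With V in oxidation state +2, the complex ion is [V...]^2−.
Charge balance with lithium (+1) requires 1 complex ion per 2 lithium.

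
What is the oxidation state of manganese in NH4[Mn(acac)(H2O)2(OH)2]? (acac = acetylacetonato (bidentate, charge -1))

1 ammonium outside the brackets (+1 each) → the complex ion is 1−.
Ligand charges: 2×H2O neutral; 2×OH = -2; 1×acac = -1; sum -3.
Mn + (-3) = 1− ⇒ Mn is +2.

+2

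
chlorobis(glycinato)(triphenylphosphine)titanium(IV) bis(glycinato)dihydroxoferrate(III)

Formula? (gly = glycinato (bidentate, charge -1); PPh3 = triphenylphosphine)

[TiCl(gly)2(PPh3)][Fe(gly)2(OH)2]

Cation [Ti…]: ligand charges -3, Ti(IV) ⇒ ion charge 1+.
Anion [Fe…]: ligand charges -4, Fe(III) ⇒ ion charge 1−.
One 1+ cation balances one 1− anion.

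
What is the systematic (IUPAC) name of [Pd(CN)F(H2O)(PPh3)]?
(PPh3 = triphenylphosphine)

aquacyanofluoro(triphenylphosphine)palladium(II)

There is no counter-ion, so the complex is neutral overall.
Ligand charges: 1×cyano (-1 each), 1×triphenylphosphine (neutral), 1×fluoro (-1 each), 1×aqua (neutral); total -2. So Pd + (-2) = 0, giving Pd = +2.
Ligands are named alphabetically: aqua before cyano before fluoro before triphenylphosphine.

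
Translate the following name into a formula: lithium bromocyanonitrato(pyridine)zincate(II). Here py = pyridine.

Li[ZnBr(CN)(NO3)(py)]

Ligands: 1 bromo (Br, -1), 1 cyano (CN, -1), 1 nitrato (NO3, -1), 1 pyridine (py, neutral). Ligand charge sum = -3.
With Zn in oxidation state +2, the complex ion is [Zn...]^1−.
Charge balance with lithium (+1) requires 1 complex ion per 1 lithium.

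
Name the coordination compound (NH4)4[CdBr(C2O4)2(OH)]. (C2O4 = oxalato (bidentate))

The 4 ammonium counter-ions carry a total charge of +4, so each complex ion is 4−.
Ligand charges: 1×hydroxo (-1 each), 1×bromo (-1 each), 2×oxalato (-2 each); total -6. So Cd + (-6) = 4−, giving Cd = +2.
Ligands are named alphabetically: bromo before hydroxo before oxalato.
The complex ion is anionic, so cadmium takes the -ate form cadmate(II).

ammonium bromohydroxodioxalatocadmate(II)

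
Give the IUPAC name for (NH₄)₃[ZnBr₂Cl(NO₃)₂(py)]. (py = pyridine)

The 3 ammonium counter-ions carry a total charge of +3, so each complex ion is 3−.
Ligand charges: 1×pyridine (neutral), 1×chloro (-1 each), 2×bromo (-1 each), 2×nitrato (-1 each); total -5. So Zn + (-5) = 3−, giving Zn = +2.
Ligands are named alphabetically: bromo before chloro before nitrato before pyridine.
The complex ion is anionic, so zinc takes the -ate form zincate(II).

ammonium dibromochlorodinitrato(pyridine)zincate(II)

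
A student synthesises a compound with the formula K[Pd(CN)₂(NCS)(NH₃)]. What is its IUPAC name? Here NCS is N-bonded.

The 1 potassium counter-ion carries a total charge of +1, so each complex ion is 1−.
Ligand charges: 2×cyano (-1 each), 1×isothiocyanato (-1 each), 1×ammine (neutral); total -3. So Pd + (-3) = 1−, giving Pd = +2.
Ligands are named alphabetically: ammine before cyano before isothiocyanato.
The complex ion is anionic, so palladium takes the -ate form palladate(II).

potassium amminedicyanoisothiocyanatopalladate(II)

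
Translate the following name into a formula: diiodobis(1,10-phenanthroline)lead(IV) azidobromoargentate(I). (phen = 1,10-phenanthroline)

[PbI2(phen)2][AgBr(N3)]2

Cation [Pb…]: ligand charges -2, Pb(IV) ⇒ ion charge 2+.
Anion [Ag…]: ligand charges -2, Ag(I) ⇒ ion charge 1−.
One 2+ cation requires 2 of the 1− anion.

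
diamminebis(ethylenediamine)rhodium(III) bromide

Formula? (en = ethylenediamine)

[Rh(en)2(NH3)2]Br3

Ligands: 2 ethylenediamine (en, neutral), 2 ammine (NH3, neutral). Ligand charge sum = 0.
With Rh in oxidation state +3, the complex ion is [Rh...]^3+.
Charge balance with bromide (-1) requires 1 complex ion per 3 bromide.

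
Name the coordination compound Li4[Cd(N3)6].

The 4 lithium counter-ions carry a total charge of +4, so each complex ion is 4−.
Ligand charges: 6×azido (-1 each); total -6. So Cd + (-6) = 4−, giving Cd = +2.
The complex ion is anionic, so cadmium takes the -ate form cadmate(II).

lithium hexaazidocadmate(II)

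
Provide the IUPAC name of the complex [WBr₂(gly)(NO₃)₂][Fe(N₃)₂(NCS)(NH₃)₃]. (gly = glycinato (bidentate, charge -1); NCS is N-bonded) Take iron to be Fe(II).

Both ions are complex: the cation is named first with the plain metal name, the anion second with the -ate form; each ion's ligands are alphabetised independently.
Fe is given as +2; the anion's ligand charges sum to -3, so the complex anion is 1−.
A 1:1 salt means the cation carries the equal and opposite charge, 1+.
Cation: ligand charges sum to -5; for the ion to be 1+, W = +6.

dibromo(glycinato)dinitratotungsten(VI) triamminediazidoisothiocyanatoferrate(II)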